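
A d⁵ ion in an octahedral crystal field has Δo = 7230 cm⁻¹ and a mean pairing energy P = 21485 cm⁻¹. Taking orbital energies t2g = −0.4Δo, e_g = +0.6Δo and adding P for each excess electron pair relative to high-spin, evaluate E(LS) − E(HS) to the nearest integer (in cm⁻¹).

In the high-spin limit (t2g^3 e_g^2) the orbital term is 0.0Δo = 0 cm⁻¹, with no excess pairing.
Low-spin: t2g^5 e_g^0, orbital CFSE = -2.0Δo = -14460 cm⁻¹; plus 2 excess pairs × P = +42970 cm⁻¹; total 28510 cm⁻¹.
Thus E(LS) − E(HS) = 28510 cm⁻¹.

28510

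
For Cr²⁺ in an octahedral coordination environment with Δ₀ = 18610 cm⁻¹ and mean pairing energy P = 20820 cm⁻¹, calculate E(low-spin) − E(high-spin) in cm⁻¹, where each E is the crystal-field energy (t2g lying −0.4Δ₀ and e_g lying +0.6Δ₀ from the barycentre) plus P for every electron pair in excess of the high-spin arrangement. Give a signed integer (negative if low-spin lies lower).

Cr is in group 6, so Cr²⁺ is d⁴ (6 − 2 = 4).
In the high-spin limit (t2g^3 e_g^1) the orbital term is -0.6Δ₀ = -11166 cm⁻¹, with no excess pairing.
Low-spin: t2g^4 e_g^0, orbital CFSE = -1.6Δ₀ = -29776 cm⁻¹; plus 1 excess pair × P = +20820 cm⁻¹; total -8956 cm⁻¹.
Thus E(LS) − E(HS) = 2210 cm⁻¹.

2210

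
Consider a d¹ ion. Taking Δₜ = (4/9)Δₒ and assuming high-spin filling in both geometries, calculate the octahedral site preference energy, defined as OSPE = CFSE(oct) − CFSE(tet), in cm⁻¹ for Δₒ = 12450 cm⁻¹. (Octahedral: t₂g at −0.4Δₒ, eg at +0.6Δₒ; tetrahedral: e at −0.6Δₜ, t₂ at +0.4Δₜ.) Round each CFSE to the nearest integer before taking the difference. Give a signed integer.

In an octahedral site d¹ (HS) is t2g^1 e_g^0, giving CFSE(oct) = -0.4Δₒ = -4980 cm⁻¹.
Tetrahedral: e^1 t2^0, CFSE = 1(−0.6) + 0(+0.4) = -0.6Δₜ = -0.6 × (4/9) × 12450 = -3320 cm⁻¹.
OSPE = -4980 − (-3320) = -1660 cm⁻¹.

-1660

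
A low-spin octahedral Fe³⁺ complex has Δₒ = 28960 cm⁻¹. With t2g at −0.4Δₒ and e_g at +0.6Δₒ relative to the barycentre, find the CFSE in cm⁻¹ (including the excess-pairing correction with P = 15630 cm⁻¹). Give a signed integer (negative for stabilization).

Group 8 minus oxidation state +3 gives a d⁵ configuration for Fe³⁺.
The d⁵ electrons fill as t2g^5 e_g^0.
CFSE(orbital) = 5×(-0.4Δₒ) + 0×(0.6Δₒ) = -2.0Δₒ; with Δₒ = 28960 cm⁻¹ that is -57920 cm⁻¹.
Relative to high-spin t2g^3 e_g^2 (0 paired), the low-spin configuration has 2 additional pairs, contributing +2 × 15630 = +31260 cm⁻¹.
Overall CFSE = -57920 + 31260 = -26660 cm⁻¹.

-26660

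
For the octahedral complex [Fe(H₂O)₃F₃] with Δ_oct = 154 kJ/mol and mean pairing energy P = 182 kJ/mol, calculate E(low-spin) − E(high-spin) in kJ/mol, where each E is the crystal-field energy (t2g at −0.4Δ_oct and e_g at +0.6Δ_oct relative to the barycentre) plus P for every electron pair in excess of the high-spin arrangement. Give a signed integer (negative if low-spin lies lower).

56

Ligand charges: 3×(+0) from H₂O and 3×(-1) from F⁻ sum to -3; with overall charge +0, Fe is +3.
Group 8 minus oxidation state +3 gives a d⁵ configuration for Fe³⁺.
High-spin: t2g^3 e_g^2, CFSE = 0.0Δ_oct = 0 kJ/mol.
For low-spin the configuration is t2g^5 e_g^0: orbital energy -2.0 × 154 = -308 kJ/mol, and 2 additional pairs relative to high-spin add 364 kJ/mol, giving 56 kJ/mol.
The difference is 56 − (0) = 56 kJ/mol, so high-spin lies lower.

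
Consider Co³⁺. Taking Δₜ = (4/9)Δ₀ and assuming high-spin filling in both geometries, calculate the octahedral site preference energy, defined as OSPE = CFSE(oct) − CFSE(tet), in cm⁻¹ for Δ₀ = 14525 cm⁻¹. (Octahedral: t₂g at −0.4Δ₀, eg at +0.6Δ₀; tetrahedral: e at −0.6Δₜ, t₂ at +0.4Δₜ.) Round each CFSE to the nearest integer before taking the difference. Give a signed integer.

Co³⁺: group 9, so d-count = 9 − 3 = 6.
Octahedral (high-spin): t2g^4 e_g^2, CFSE = 4(−0.4) + 2(+0.6) = -0.4Δ₀ = -0.4 × 14525 = -5810 cm⁻¹.
Tetrahedral: e^3 t2^3, CFSE = 3(−0.6) + 3(+0.4) = -0.6Δₜ = -0.6 × (4/9) × 14525 = -3873 cm⁻¹.
Subtracting, OSPE = -5810 − (-3873) = -1937 cm⁻¹.

-1937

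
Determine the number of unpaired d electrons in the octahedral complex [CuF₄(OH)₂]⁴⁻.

1

Ligand charges: 4×(-1) from F⁻ and 2×(-1) from OH⁻ sum to -6; with overall charge -4, Cu is +2.
Group 11 minus oxidation state +2 gives a d⁹ configuration for Cu²⁺.
Configuration: t₂g⁶ eg³, giving 1 unpaired electron.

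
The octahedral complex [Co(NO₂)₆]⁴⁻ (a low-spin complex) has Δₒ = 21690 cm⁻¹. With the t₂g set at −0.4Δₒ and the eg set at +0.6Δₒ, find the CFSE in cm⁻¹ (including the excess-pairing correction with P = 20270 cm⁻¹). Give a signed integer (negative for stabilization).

Each NO₂⁻ contributes -1; 6 × (-1) = -6. With overall charge -4, Co is in the +2 oxidation state.
Co²⁺: group 9, so d-count = 9 − 2 = 7.
The d⁷ electrons fill as t₂g⁶ eg¹.
CFSE(orbital) = 6×(-0.4Δₒ) + 1×(0.6Δₒ) = -1.8Δₒ; with Δₒ = 21690 cm⁻¹ that is -39042 cm⁻¹.
Relative to high-spin t₂g⁵ eg² (2 paired), the low-spin configuration has 1 additional pair, contributing +1 × 20270 = +20270 cm⁻¹.
Combining: -39042 + 20270 = -18772 cm⁻¹.

-18772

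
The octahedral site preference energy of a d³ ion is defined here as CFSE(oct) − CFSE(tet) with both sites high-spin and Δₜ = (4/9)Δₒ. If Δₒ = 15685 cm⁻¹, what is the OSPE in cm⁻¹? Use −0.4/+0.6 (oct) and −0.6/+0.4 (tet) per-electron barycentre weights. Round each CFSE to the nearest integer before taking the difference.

In an octahedral site d³ (HS) is t2g^3 e_g^0, giving CFSE(oct) = -1.2Δₒ = -18822 cm⁻¹.
Tetrahedral: e^2 t2^1, CFSE = 2(−0.6) + 1(+0.4) = -0.8Δₜ = -0.8 × (4/9) × 15685 = -5577 cm⁻¹.
OSPE = -18822 − (-5577) = -13245 cm⁻¹.

-13245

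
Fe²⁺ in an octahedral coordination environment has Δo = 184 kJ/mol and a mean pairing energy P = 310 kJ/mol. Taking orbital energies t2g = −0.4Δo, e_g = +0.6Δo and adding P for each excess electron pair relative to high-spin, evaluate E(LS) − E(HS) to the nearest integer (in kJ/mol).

Fe²⁺: group 8, so d-count = 8 − 2 = 6.
High-spin d⁶ fills as t2g^4 e_g^2 with CFSE 4(−0.4) + 2(+0.6) = -0.4Δo = -74 kJ/mol.
For low-spin the configuration is t2g^6 e_g^0: orbital energy -2.4 × 184 = -442 kJ/mol, and 2 additional pairs relative to high-spin add 620 kJ/mol, giving 178 kJ/mol.
Thus E(LS) − E(HS) = 252 kJ/mol.

252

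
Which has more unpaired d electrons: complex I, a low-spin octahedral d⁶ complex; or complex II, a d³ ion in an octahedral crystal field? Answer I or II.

I: t2g^6 e_g^0 → 0 unpaired.
II: t2g^3 e_g^0 → 3 unpaired.
So II has more unpaired electrons.

II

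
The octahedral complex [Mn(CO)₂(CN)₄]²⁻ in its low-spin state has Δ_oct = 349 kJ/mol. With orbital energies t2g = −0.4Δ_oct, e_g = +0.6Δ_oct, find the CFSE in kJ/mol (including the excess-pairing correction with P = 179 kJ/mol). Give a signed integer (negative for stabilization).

Ligand charges: 2×(+0) from CO and 4×(-1) from CN⁻ sum to -4; with overall charge -2, Mn is +2.
Group 7 minus oxidation state +2 gives a d⁵ configuration for Mn²⁺.
Configuration: t2g^5 e_g^0.
Orbital CFSE = 5(-0.4) + 0(0.6) = -2.0Δ_oct = -2.0 × 349 = -698 kJ/mol.
High-spin d⁵ would be t2g^3 e_g^2 with 0 pairs; low-spin has 2, so 2 excess pairs cost +2P = +358 kJ/mol.
Overall CFSE = -698 + 358 = -340 kJ/mol.

-340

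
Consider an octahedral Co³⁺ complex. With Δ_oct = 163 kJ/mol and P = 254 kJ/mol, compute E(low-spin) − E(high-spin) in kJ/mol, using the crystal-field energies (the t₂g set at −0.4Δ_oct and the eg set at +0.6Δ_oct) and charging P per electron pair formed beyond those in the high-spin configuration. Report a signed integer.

182

Co³⁺: group 9, so d-count = 9 − 3 = 6.
In the high-spin limit (t₂g⁴ eg²) the orbital term is -0.4Δ_oct = -65 kJ/mol, with no excess pairing.
For low-spin the configuration is t₂g⁶ eg⁰: orbital energy -2.4 × 163 = -391 kJ/mol, and 2 additional pairs relative to high-spin add 508 kJ/mol, giving 117 kJ/mol.
The difference is 117 − (-65) = 182 kJ/mol, so high-spin lies lower.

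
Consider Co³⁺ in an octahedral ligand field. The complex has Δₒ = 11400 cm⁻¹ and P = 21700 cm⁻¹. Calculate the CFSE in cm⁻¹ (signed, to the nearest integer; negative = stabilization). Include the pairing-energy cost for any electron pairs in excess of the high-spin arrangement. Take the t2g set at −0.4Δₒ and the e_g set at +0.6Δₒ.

-4560

Co is in group 9, so Co³⁺ is d⁶ (9 − 3 = 6).
Here Δₒ < P (11400 < 21700), so the high-spin state is favoured.
That gives t2g^4 e_g^2.
Orbital CFSE = -0.4Δₒ = -0.4 × 11400 = -4560 cm⁻¹.
High-spin has no excess pairs, so no pairing correction applies.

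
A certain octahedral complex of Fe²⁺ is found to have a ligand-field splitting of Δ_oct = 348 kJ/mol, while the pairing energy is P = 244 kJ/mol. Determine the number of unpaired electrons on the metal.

0

Fe is in group 8, so Fe²⁺ is d⁶ (8 − 2 = 6).
With Δ_oct > P the complex is low-spin.
Filling d⁶ accordingly: t2g^6 e_g^0.
Unpaired electrons: 0.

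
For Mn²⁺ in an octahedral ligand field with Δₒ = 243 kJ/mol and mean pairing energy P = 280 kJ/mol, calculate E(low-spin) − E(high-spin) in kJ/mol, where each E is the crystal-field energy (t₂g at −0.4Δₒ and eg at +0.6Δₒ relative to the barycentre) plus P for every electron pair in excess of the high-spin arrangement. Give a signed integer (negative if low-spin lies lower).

74

Mn sits in group 7; removing 2 electrons leaves Mn²⁺ with 7 − 2 = 5 d electrons.
High-spin d⁵ fills as t₂g³ eg² with CFSE 3(−0.4) + 2(+0.6) = 0.0Δₒ = 0 kJ/mol.
Low-spin t₂g⁵ eg⁰ gives -2.0Δₒ = -486 kJ/mol, but forming 2 extra pairs costs 2P = 560 kJ/mol, so E(LS) = -486 + 560 = 74 kJ/mol.
E(LS) − E(HS) = 74 − (0) = 74 kJ/mol.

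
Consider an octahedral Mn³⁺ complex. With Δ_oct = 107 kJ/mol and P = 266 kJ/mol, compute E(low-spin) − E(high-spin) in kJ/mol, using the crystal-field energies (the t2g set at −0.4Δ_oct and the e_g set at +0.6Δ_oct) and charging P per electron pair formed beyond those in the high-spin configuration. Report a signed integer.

Mn³⁺: group 7, so d-count = 7 − 3 = 4.
In the high-spin limit (t2g^3 e_g^1) the orbital term is -0.6Δ_oct = -64 kJ/mol, with no excess pairing.
Low-spin: t2g^4 e_g^0, orbital CFSE = -1.6Δ_oct = -171 kJ/mol; plus 1 excess pair × P = +266 kJ/mol; total 95 kJ/mol.
Thus E(LS) − E(HS) = 159 kJ/mol.

159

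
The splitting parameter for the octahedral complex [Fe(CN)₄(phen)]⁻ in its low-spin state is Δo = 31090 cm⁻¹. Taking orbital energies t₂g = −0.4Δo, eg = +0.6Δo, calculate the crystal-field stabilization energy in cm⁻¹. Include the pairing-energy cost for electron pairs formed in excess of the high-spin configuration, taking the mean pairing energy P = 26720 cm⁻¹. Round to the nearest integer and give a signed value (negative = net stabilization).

Ligand charges: 4×(-1) from CN⁻ and 1×(+0) from phen sum to -4; with overall charge -1, Fe is +3.
Fe³⁺: group 8, so d-count = 8 − 3 = 5.
Configuration: t₂g⁵ eg⁰.
The orbital stabilization is -2.0Δo = -2.0 × 31090 = -62180 cm⁻¹.
Pairing penalty: 2 pairs vs 0 in the high-spin reference → 2 extra × P = 53440 cm⁻¹.
Combining: -62180 + 53440 = -8740 cm⁻¹.

-8740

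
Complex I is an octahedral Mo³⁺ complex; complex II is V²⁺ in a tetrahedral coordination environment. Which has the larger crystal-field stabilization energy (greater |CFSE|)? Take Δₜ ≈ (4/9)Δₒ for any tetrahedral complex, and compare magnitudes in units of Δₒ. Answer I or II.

I

I: Group 6 minus oxidation state +3 gives a d³ configuration for Mo³⁺; t₂g³ eg⁰, CFSE = -1.2Δₒ.
II: V is in group 5, so V²⁺ is d³ (5 − 2 = 3); Tetrahedral splitting is small, so the complex is high-spin; e^2 t2^1, CFSE = -0.8Δₜ ≈ -0.36Δₒ.
So I has the larger |CFSE|.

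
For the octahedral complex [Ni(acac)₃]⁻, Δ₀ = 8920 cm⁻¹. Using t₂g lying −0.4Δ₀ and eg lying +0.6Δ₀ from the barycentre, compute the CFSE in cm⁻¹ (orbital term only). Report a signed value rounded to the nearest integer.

Each acac⁻ contributes -1; 3 × (-1) = -3. With overall charge -1, Ni is in the +2 oxidation state.
Ni is in group 10, so Ni²⁺ is d⁸ (10 − 2 = 8).
The d⁸ electrons fill as t₂g⁶ eg².
Orbital CFSE = 6(-0.4) + 2(0.6) = -1.2Δ₀ = -1.2 × 8920 = -10704 cm⁻¹.

-10704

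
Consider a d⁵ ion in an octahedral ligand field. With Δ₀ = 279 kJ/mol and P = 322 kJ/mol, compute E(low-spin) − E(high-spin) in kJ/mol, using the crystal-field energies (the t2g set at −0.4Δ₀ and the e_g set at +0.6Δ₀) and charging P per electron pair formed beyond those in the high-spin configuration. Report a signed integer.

High-spin d⁵ fills as t2g^3 e_g^2 with CFSE 3(−0.4) + 2(+0.6) = 0.0Δ₀ = 0 kJ/mol.
For low-spin the configuration is t2g^5 e_g^0: orbital energy -2.0 × 279 = -558 kJ/mol, and 2 additional pairs relative to high-spin add 644 kJ/mol, giving 86 kJ/mol.
Thus E(LS) − E(HS) = 86 kJ/mol.

86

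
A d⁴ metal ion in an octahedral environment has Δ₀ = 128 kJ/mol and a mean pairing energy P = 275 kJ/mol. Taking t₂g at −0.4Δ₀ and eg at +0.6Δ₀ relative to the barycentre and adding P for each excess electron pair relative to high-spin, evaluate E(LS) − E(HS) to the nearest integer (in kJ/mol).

High-spin: t₂g³ eg¹, CFSE = -0.6Δ₀ = -77 kJ/mol.
Low-spin: t₂g⁴ eg⁰, orbital CFSE = -1.6Δ₀ = -205 kJ/mol; plus 1 excess pair × P = +275 kJ/mol; total 70 kJ/mol.
The difference is 70 − (-77) = 147 kJ/mol, so high-spin lies lower.

147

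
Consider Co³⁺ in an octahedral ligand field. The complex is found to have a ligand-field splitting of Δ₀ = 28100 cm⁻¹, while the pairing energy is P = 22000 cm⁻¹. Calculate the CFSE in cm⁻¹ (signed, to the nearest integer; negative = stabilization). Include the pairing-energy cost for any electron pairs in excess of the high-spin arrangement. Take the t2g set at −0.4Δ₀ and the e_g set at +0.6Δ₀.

Co sits in group 9; removing 3 electrons leaves Co³⁺ with 9 − 3 = 6 d electrons.
With Δ₀ > P the complex is low-spin.
That gives t2g^6 e_g^0.
Orbital CFSE = -2.4Δ₀ = -2.4 × 28100 = -67440 cm⁻¹.
Excess pairs vs high-spin: 3 − 1 = 2; pairing cost = +44000 cm⁻¹.
Net CFSE = -67440 + 44000 = -23440 cm⁻¹.

-23440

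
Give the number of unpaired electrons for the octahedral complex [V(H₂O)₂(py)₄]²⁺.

Ligand charges: 2×(+0) from H₂O and 4×(+0) from py sum to +0; with overall charge +2, V is +2.
V is in group 5, so V²⁺ is d³ (5 − 2 = 3).
Configuration: t₂g³ eg⁰, giving 3 unpaired electrons.

3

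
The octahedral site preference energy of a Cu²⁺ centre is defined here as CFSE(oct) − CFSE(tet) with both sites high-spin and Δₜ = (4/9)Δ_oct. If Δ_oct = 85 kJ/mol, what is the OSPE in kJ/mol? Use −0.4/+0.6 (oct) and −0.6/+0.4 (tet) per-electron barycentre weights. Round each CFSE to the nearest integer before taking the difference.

Cu sits in group 11; removing 2 electrons leaves Cu²⁺ with 11 − 2 = 9 d electrons.
In an octahedral site d⁹ (HS) is t₂g⁶ eg³, giving CFSE(oct) = -0.6Δ_oct = -51 kJ/mol.
Tetrahedral e⁴ t₂⁵ gives -0.4Δₜ = -0.4 × (4/9) × 85 = -15 kJ/mol.
OSPE = CFSE(oct) − CFSE(tet) = -51 − (-15) = -36 kJ/mol.

-36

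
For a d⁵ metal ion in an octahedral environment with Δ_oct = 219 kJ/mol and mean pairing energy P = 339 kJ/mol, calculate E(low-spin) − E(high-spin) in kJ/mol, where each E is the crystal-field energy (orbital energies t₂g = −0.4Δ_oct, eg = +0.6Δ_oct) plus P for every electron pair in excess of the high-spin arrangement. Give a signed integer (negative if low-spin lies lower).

In the high-spin limit (t₂g³ eg²) the orbital term is 0.0Δ_oct = 0 kJ/mol, with no excess pairing.
Low-spin t₂g⁵ eg⁰ gives -2.0Δ_oct = -438 kJ/mol, but forming 2 extra pairs costs 2P = 678 kJ/mol, so E(LS) = -438 + 678 = 240 kJ/mol.
The difference is 240 − (0) = 240 kJ/mol, so high-spin lies lower.

240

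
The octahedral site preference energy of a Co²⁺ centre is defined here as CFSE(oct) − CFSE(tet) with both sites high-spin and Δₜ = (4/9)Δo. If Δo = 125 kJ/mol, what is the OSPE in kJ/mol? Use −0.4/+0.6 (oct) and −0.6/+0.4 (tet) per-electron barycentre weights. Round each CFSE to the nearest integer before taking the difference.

-33

Co²⁺: group 9, so d-count = 9 − 2 = 7.
In an octahedral site d⁷ (HS) is t2g^5 e_g^2, giving CFSE(oct) = -0.8Δo = -100 kJ/mol.
Tetrahedral: e^4 t2^3, CFSE = 4(−0.6) + 3(+0.4) = -1.2Δₜ = -1.2 × (4/9) × 125 = -67 kJ/mol.
OSPE = CFSE(oct) − CFSE(tet) = -100 − (-67) = -33 kJ/mol.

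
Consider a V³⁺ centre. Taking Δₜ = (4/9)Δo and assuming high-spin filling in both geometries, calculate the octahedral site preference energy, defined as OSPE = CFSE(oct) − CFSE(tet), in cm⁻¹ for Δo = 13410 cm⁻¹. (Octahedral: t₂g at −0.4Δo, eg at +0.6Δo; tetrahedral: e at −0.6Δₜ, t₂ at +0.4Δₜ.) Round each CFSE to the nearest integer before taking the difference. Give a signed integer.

Group 5 minus oxidation state +3 gives a d² configuration for V³⁺.
In an octahedral site d² (HS) is t₂g² eg⁰, giving CFSE(oct) = -0.8Δo = -10728 cm⁻¹.
Tetrahedral: e² t₂⁰, CFSE = 2(−0.6) + 0(+0.4) = -1.2Δₜ = -1.2 × (4/9) × 13410 = -7152 cm⁻¹.
Subtracting, OSPE = -10728 − (-7152) = -3576 cm⁻¹.

-3576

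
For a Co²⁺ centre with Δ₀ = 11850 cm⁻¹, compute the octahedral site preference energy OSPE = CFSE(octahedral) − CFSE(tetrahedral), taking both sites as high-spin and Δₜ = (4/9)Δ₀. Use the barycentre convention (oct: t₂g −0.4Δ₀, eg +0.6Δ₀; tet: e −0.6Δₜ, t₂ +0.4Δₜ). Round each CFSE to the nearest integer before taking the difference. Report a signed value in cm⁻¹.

-3160

Co²⁺: group 9, so d-count = 9 − 2 = 7.
Octahedral (high-spin): t2g^5 e_g^2, CFSE = 5(−0.4) + 2(+0.6) = -0.8Δ₀ = -0.8 × 11850 = -9480 cm⁻¹.
Tetrahedral: e^4 t2^3, CFSE = 4(−0.6) + 3(+0.4) = -1.2Δₜ = -1.2 × (4/9) × 11850 = -6320 cm⁻¹.
OSPE = -9480 − (-6320) = -3160 cm⁻¹.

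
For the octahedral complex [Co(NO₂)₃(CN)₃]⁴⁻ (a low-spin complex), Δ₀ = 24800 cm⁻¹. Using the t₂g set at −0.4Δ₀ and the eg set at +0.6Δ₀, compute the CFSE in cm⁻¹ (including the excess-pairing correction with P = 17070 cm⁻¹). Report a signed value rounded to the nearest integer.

-27570

Ligand charges: 3×(-1) from NO₂⁻ and 3×(-1) from CN⁻ sum to -6; with overall charge -4, Co is +2.
Co sits in group 9; removing 2 electrons leaves Co²⁺ with 9 − 2 = 7 d electrons.
Electron filling gives t₂g⁶ eg¹.
Orbital CFSE = 6(-0.4) + 1(0.6) = -1.8Δ₀ = -1.8 × 24800 = -44640 cm⁻¹.
High-spin d⁷ would be t₂g⁵ eg² with 2 pairs; low-spin has 3, so 1 excess pair costs +1P = +17070 cm⁻¹.
Net CFSE = -44640 + 17070 = -27570 cm⁻¹.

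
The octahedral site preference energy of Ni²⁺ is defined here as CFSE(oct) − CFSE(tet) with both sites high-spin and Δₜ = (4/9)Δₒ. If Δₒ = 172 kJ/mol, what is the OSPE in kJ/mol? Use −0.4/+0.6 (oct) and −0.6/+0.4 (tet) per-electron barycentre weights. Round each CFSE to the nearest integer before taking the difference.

-145

Ni is in group 10, so Ni²⁺ is d⁸ (10 − 2 = 8).
In an octahedral site d⁸ (HS) is t2g^6 e_g^2, giving CFSE(oct) = -1.2Δₒ = -206 kJ/mol.
Tetrahedral: e^4 t2^4, CFSE = 4(−0.6) + 4(+0.4) = -0.8Δₜ = -0.8 × (4/9) × 172 = -61 kJ/mol.
OSPE = CFSE(oct) − CFSE(tet) = -206 − (-61) = -145 kJ/mol.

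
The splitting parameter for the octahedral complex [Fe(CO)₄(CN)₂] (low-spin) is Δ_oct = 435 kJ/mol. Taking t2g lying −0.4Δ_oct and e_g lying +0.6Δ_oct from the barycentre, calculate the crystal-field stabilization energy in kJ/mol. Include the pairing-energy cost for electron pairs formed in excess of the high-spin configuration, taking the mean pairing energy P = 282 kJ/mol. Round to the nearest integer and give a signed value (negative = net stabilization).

-480

Ligand charges: 4×(+0) from CO and 2×(-1) from CN⁻ sum to -2; with overall charge +0, Fe is +2.
Group 8 minus oxidation state +2 gives a d⁶ configuration for Fe²⁺.
Configuration: t2g^6 e_g^0.
CFSE(orbital) = 6×(-0.4Δ_oct) + 0×(0.6Δ_oct) = -2.4Δ_oct; with Δ_oct = 435 kJ/mol that is -1044 kJ/mol.
Pairing penalty: 3 pairs vs 1 in the high-spin reference → 2 extra × P = 564 kJ/mol.
Net CFSE = -1044 + 564 = -480 kJ/mol.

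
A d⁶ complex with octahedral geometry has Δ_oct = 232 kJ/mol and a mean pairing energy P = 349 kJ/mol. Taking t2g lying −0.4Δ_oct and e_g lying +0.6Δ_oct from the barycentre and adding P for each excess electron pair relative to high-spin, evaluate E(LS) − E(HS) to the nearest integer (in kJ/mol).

234

High-spin d⁶ fills as t2g^4 e_g^2 with CFSE 4(−0.4) + 2(+0.6) = -0.4Δ_oct = -93 kJ/mol.
Low-spin t2g^6 e_g^0 gives -2.4Δ_oct = -557 kJ/mol, but forming 2 extra pairs costs 2P = 698 kJ/mol, so E(LS) = -557 + 698 = 141 kJ/mol.
E(LS) − E(HS) = 141 − (-93) = 234 kJ/mol.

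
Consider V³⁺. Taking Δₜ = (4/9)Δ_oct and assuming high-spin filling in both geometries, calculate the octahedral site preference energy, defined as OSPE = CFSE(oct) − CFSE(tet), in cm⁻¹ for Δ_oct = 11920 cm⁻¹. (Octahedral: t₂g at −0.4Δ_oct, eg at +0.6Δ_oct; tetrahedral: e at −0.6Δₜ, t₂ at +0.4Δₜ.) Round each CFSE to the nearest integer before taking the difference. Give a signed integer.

Group 5 minus oxidation state +3 gives a d² configuration for V³⁺.
In an octahedral site d² (HS) is t₂g² eg⁰, giving CFSE(oct) = -0.8Δ_oct = -9536 cm⁻¹.
In a tetrahedral site the filling is e² t₂⁰: CFSE(tet) = -1.2Δₜ = -1.2 × (4/9)(11920) = -6357 cm⁻¹.
OSPE = -9536 − (-6357) = -3179 cm⁻¹.

-3179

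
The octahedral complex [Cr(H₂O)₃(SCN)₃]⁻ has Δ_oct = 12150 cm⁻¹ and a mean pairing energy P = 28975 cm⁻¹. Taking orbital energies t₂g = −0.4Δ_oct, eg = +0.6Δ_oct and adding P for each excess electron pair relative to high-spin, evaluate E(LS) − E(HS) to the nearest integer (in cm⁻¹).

Ligand charges: 3×(+0) from H₂O and 3×(-1) from SCN⁻ sum to -3; with overall charge -1, Cr is +2.
Cr²⁺: group 6, so d-count = 6 − 2 = 4.
In the high-spin limit (t₂g³ eg¹) the orbital term is -0.6Δ_oct = -7290 cm⁻¹, with no excess pairing.
For low-spin the configuration is t₂g⁴ eg⁰: orbital energy -1.6 × 12150 = -19440 cm⁻¹, and 1 additional pair relative to high-spin adds 28975 cm⁻¹, giving 9535 cm⁻¹.
The difference is 9535 − (-7290) = 16825 cm⁻¹, so high-spin lies lower.

16825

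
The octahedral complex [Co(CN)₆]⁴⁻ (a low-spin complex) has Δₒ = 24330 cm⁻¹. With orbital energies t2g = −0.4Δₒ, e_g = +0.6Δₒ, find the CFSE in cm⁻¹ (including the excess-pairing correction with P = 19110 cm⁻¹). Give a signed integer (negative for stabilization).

Each CN⁻ contributes -1; 6 × (-1) = -6. With overall charge -4, Co is in the +2 oxidation state.
Co is in group 9, so Co²⁺ is d⁷ (9 − 2 = 7).
Electron filling gives t2g^6 e_g^1.
Orbital CFSE = 6(-0.4) + 1(0.6) = -1.8Δₒ = -1.8 × 24330 = -43794 cm⁻¹.
High-spin d⁷ would be t2g^5 e_g^2 with 2 pairs; low-spin has 3, so 1 excess pair costs +1P = +19110 cm⁻¹.
Overall CFSE = -43794 + 19110 = -24684 cm⁻¹.

-24684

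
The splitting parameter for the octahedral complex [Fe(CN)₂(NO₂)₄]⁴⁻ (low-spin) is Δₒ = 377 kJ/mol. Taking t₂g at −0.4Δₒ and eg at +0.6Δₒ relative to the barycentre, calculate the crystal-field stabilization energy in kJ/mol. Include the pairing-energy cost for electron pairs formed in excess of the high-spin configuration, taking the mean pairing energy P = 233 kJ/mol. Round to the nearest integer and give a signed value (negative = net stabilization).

Ligand charges: 2×(-1) from CN⁻ and 4×(-1) from NO₂⁻ sum to -6; with overall charge -4, Fe is +2.
Fe²⁺: group 8, so d-count = 8 − 2 = 6.
Configuration: t₂g⁶ eg⁰.
The orbital stabilization is -2.4Δₒ = -2.4 × 377 = -905 kJ/mol.
Relative to high-spin t₂g⁴ eg² (1 paired), the low-spin configuration has 2 additional pairs, contributing +2 × 233 = +466 kJ/mol.
Net CFSE = -905 + 466 = -439 kJ/mol.

-439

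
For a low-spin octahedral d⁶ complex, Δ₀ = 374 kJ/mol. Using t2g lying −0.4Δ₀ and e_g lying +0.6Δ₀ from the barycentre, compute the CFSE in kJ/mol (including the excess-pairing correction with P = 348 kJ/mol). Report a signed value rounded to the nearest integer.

-202

Configuration: t2g^6 e_g^0.
Orbital CFSE = 6(-0.4) + 0(0.6) = -2.4Δ₀ = -2.4 × 374 = -898 kJ/mol.
Relative to high-spin t2g^4 e_g^2 (1 paired), the low-spin configuration has 2 additional pairs, contributing +2 × 348 = +696 kJ/mol.
Net CFSE = -898 + 696 = -202 kJ/mol.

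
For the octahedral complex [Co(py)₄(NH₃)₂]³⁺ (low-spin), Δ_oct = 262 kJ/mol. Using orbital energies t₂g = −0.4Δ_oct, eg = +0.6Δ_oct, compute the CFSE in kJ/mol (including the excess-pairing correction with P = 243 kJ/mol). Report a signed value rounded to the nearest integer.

-143

Ligand charges: 4×(+0) from py and 2×(+0) from NH₃ sum to +0; with overall charge +3, Co is +3.
Co sits in group 9; removing 3 electrons leaves Co³⁺ with 9 − 3 = 6 d electrons.
Configuration: t₂g⁶ eg⁰.
The orbital stabilization is -2.4Δ_oct = -2.4 × 262 = -629 kJ/mol.
High-spin d⁶ would be t₂g⁴ eg² with 1 pair; low-spin has 3, so 2 excess pairs cost +2P = +486 kJ/mol.
Net CFSE = -629 + 486 = -143 kJ/mol.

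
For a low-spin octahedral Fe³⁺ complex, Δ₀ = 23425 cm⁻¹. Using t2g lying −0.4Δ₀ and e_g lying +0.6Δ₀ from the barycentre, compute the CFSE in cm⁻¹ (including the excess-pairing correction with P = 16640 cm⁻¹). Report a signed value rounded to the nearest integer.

Fe is in group 8, so Fe³⁺ is d⁵ (8 − 3 = 5).
Electron filling gives t2g^5 e_g^0.
CFSE(orbital) = 5×(-0.4Δ₀) + 0×(0.6Δ₀) = -2.0Δ₀; with Δ₀ = 23425 cm⁻¹ that is -46850 cm⁻¹.
High-spin d⁵ would be t2g^3 e_g^2 with 0 pairs; low-spin has 2, so 2 excess pairs cost +2P = +33280 cm⁻¹.
Net CFSE = -46850 + 33280 = -13570 cm⁻¹.

-13570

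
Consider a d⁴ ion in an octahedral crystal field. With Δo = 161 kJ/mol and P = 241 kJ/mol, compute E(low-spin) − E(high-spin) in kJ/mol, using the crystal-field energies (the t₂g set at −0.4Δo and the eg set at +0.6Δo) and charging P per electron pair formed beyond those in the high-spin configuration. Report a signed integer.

High-spin: t₂g³ eg¹, CFSE = -0.6Δo = -97 kJ/mol.
For low-spin the configuration is t₂g⁴ eg⁰: orbital energy -1.6 × 161 = -258 kJ/mol, and 1 additional pair relative to high-spin adds 241 kJ/mol, giving -17 kJ/mol.
E(LS) − E(HS) = -17 − (-97) = 80 kJ/mol.

80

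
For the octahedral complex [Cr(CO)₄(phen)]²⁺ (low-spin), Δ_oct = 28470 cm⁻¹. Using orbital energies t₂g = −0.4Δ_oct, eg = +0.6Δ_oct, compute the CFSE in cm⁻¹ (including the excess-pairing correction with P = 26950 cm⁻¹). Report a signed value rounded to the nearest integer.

Ligand charges: 4×(+0) from CO and 1×(+0) from phen sum to +0; with overall charge +2, Cr is +2.
Cr sits in group 6; removing 2 electrons leaves Cr²⁺ with 6 − 2 = 4 d electrons.
The d⁴ electrons fill as t₂g⁴ eg⁰.
Orbital CFSE = 4(-0.4) + 0(0.6) = -1.6Δ_oct = -1.6 × 28470 = -45552 cm⁻¹.
High-spin d⁴ would be t₂g³ eg¹ with 0 pairs; low-spin has 1, so 1 excess pair costs +1P = +26950 cm⁻¹.
Combining: -45552 + 26950 = -18602 cm⁻¹.

-18602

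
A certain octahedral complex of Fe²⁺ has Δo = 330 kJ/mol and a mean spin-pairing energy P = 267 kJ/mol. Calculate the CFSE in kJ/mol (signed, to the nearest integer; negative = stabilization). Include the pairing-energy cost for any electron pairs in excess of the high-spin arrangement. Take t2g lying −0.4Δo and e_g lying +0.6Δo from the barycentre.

-258

Group 8 minus oxidation state +2 gives a d⁶ configuration for Fe²⁺.
Δo > P, so pairing is preferred: the ground state is low-spin.
Filling d⁶ accordingly: t2g^6 e_g^0.
Orbital CFSE = -2.4Δo = -2.4 × 330 = -792 kJ/mol.
Excess pairs vs high-spin: 3 − 1 = 2; pairing cost = +534 kJ/mol.
Net CFSE = -792 + 534 = -258 kJ/mol.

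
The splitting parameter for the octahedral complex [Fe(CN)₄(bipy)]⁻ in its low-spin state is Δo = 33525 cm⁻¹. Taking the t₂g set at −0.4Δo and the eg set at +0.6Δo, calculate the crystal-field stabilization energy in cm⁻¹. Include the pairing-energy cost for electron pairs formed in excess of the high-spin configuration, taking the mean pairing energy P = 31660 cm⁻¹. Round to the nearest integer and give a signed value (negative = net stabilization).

Ligand charges: 4×(-1) from CN⁻ and 1×(+0) from bipy sum to -4; with overall charge -1, Fe is +3.
Fe is in group 8, so Fe³⁺ is d⁵ (8 − 3 = 5).
Configuration: t₂g⁵ eg⁰.
CFSE(orbital) = 5×(-0.4Δo) + 0×(0.6Δo) = -2.0Δo; with Δo = 33525 cm⁻¹ that is -67050 cm⁻¹.
High-spin d⁵ would be t₂g³ eg² with 0 pairs; low-spin has 2, so 2 excess pairs cost +2P = +63320 cm⁻¹.
Net CFSE = -67050 + 63320 = -3730 cm⁻¹.

-3730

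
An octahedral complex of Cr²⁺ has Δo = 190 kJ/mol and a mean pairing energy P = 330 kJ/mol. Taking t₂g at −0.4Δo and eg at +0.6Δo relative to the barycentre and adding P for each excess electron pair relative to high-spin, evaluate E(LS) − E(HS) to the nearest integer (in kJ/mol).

Cr sits in group 6; removing 2 electrons leaves Cr²⁺ with 6 − 2 = 4 d electrons.
High-spin d⁴ fills as t₂g³ eg¹ with CFSE 3(−0.4) + 1(+0.6) = -0.6Δo = -114 kJ/mol.
Low-spin t₂g⁴ eg⁰ gives -1.6Δo = -304 kJ/mol, but forming 1 extra pair costs 1P = 330 kJ/mol, so E(LS) = -304 + 330 = 26 kJ/mol.
The difference is 26 − (-114) = 140 kJ/mol, so high-spin lies lower.

140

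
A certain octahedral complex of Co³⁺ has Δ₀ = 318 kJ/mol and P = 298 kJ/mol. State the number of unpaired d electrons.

Co sits in group 9; removing 3 electrons leaves Co³⁺ with 9 − 3 = 6 d electrons.
Here Δ₀ > P (318 > 298), so the low-spin state is favoured.
Filling d⁶ accordingly: t₂g⁶ eg⁰.
Unpaired electrons: 0.

0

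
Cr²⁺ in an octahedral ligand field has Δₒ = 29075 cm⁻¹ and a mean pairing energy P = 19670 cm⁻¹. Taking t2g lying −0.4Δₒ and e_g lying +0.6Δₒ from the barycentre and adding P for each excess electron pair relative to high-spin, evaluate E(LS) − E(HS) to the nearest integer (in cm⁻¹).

Cr is in group 6, so Cr²⁺ is d⁴ (6 − 2 = 4).
High-spin d⁴ fills as t2g^3 e_g^1 with CFSE 3(−0.4) + 1(+0.6) = -0.6Δₒ = -17445 cm⁻¹.
Low-spin t2g^4 e_g^0 gives -1.6Δₒ = -46520 cm⁻¹, but forming 1 extra pair costs 1P = 19670 cm⁻¹, so E(LS) = -46520 + 19670 = -26850 cm⁻¹.
E(LS) − E(HS) = -26850 − (-17445) = -9405 cm⁻¹.

-9405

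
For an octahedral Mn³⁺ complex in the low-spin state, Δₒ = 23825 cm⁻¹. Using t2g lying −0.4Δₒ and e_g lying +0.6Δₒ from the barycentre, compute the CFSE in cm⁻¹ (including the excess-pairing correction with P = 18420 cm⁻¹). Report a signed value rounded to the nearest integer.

-19700

Mn sits in group 7; removing 3 electrons leaves Mn³⁺ with 7 − 3 = 4 d electrons.
Configuration: t2g^4 e_g^0.
The orbital stabilization is -1.6Δₒ = -1.6 × 23825 = -38120 cm⁻¹.
Relative to high-spin t2g^3 e_g^1 (0 paired), the low-spin configuration has 1 additional pair, contributing +1 × 18420 = +18420 cm⁻¹.
Overall CFSE = -38120 + 18420 = -19700 cm⁻¹.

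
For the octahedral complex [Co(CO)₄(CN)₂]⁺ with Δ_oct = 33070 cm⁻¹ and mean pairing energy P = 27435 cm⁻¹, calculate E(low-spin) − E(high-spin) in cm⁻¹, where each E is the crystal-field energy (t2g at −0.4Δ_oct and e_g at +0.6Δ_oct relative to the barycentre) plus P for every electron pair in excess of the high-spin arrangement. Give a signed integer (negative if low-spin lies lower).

Ligand charges: 4×(+0) from CO and 2×(-1) from CN⁻ sum to -2; with overall charge +1, Co is +3.
Co sits in group 9; removing 3 electrons leaves Co³⁺ with 9 − 3 = 6 d electrons.
In the high-spin limit (t2g^4 e_g^2) the orbital term is -0.4Δ_oct = -13228 cm⁻¹, with no excess pairing.
Low-spin: t2g^6 e_g^0, orbital CFSE = -2.4Δ_oct = -79368 cm⁻¹; plus 2 excess pairs × P = +54870 cm⁻¹; total -24498 cm⁻¹.
Thus E(LS) − E(HS) = -11270 cm⁻¹.

-11270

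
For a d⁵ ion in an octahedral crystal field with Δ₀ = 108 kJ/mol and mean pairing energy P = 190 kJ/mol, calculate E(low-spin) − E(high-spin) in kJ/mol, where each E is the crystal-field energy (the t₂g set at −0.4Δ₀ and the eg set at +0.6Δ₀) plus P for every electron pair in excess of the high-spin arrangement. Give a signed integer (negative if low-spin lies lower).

164

In the high-spin limit (t₂g³ eg²) the orbital term is 0.0Δ₀ = 0 kJ/mol, with no excess pairing.
Low-spin: t₂g⁵ eg⁰, orbital CFSE = -2.0Δ₀ = -216 kJ/mol; plus 2 excess pairs × P = +380 kJ/mol; total 164 kJ/mol.
E(LS) − E(HS) = 164 − (0) = 164 kJ/mol.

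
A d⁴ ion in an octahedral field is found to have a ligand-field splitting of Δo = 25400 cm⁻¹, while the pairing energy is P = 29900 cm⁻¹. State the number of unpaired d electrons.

Since Δo = 25400 cm⁻¹ < P = 29900 cm⁻¹, the complex adopts the high-spin configuration.
Configuration: t2g^3 e_g^1.
Unpaired electrons: 4.

4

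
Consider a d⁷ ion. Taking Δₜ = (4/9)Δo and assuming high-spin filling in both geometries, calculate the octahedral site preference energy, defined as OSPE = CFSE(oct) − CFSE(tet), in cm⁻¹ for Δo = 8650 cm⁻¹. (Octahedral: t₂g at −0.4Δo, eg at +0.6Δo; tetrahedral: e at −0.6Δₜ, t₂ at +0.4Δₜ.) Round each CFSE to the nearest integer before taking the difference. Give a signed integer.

-2307

Octahedral (high-spin): t₂g⁵ eg², CFSE = 5(−0.4) + 2(+0.6) = -0.8Δo = -0.8 × 8650 = -6920 cm⁻¹.
Tetrahedral e⁴ t₂³ gives -1.2Δₜ = -1.2 × (4/9) × 8650 = -4613 cm⁻¹.
OSPE = CFSE(oct) − CFSE(tet) = -6920 − (-4613) = -2307 cm⁻¹.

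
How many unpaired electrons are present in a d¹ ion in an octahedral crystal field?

Configuration: t2g^1 e_g^0, giving 1 unpaired electron.

1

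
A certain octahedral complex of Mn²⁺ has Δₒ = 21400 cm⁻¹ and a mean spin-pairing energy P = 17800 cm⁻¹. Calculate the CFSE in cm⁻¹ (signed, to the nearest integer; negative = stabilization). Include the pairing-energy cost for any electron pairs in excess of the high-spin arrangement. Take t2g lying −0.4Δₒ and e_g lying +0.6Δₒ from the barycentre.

-7200

Mn is in group 7, so Mn²⁺ is d⁵ (7 − 2 = 5).
Here Δₒ > P (21400 > 17800), so the low-spin state is favoured.
That gives t2g^5 e_g^0.
Orbital CFSE = -2.0Δₒ = -2.0 × 21400 = -42800 cm⁻¹.
Excess pairs vs high-spin: 2 − 0 = 2; pairing cost = +35600 cm⁻¹.
Net CFSE = -42800 + 35600 = -7200 cm⁻¹.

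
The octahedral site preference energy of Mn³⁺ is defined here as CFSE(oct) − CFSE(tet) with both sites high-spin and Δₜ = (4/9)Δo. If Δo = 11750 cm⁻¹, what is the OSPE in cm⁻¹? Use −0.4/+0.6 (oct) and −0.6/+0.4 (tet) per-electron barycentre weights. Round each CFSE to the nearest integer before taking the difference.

Mn³⁺: group 7, so d-count = 7 − 3 = 4.
Octahedral high-spin t2g^3 e_g^1: CFSE = -0.6 × 11750 = -7050 cm⁻¹.
In a tetrahedral site the filling is e^2 t2^2: CFSE(tet) = -0.4Δₜ = -0.4 × (4/9)(11750) = -2089 cm⁻¹.
OSPE = CFSE(oct) − CFSE(tet) = -7050 − (-2089) = -4961 cm⁻¹.

-4961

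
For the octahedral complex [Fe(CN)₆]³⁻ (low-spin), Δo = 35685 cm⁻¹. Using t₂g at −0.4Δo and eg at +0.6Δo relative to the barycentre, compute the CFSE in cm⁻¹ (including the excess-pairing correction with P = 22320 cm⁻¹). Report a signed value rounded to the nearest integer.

-26730

Each CN⁻ contributes -1; 6 × (-1) = -6. With overall charge -3, Fe is in the +3 oxidation state.
Fe³⁺: group 8, so d-count = 8 − 3 = 5.
Electron filling gives t₂g⁵ eg⁰.
Orbital CFSE = 5(-0.4) + 0(0.6) = -2.0Δo = -2.0 × 35685 = -71370 cm⁻¹.
High-spin d⁵ would be t₂g³ eg² with 0 pairs; low-spin has 2, so 2 excess pairs cost +2P = +44640 cm⁻¹.
Overall CFSE = -71370 + 44640 = -26730 cm⁻¹.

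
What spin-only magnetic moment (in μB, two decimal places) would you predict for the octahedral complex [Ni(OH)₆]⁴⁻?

Each OH⁻ contributes -1; 6 × (-1) = -6. With overall charge -4, Ni is in the +2 oxidation state.
Group 10 minus oxidation state +2 gives a d⁸ configuration for Ni²⁺.
For octahedral d⁸ the high- and low-spin configurations coincide.
Configuration: t₂g⁶ eg² → 2 unpaired electrons.
μ(spin-only) = √[2(2+2)] = √8 ≈ 2.83 μB.

2.83 μB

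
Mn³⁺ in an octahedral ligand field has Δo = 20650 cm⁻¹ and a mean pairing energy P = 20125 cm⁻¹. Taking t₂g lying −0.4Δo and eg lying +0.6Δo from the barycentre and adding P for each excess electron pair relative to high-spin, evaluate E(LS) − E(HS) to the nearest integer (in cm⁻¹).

-525

Group 7 minus oxidation state +3 gives a d⁴ configuration for Mn³⁺.
In the high-spin limit (t₂g³ eg¹) the orbital term is -0.6Δo = -12390 cm⁻¹, with no excess pairing.
Low-spin t₂g⁴ eg⁰ gives -1.6Δo = -33040 cm⁻¹, but forming 1 extra pair costs 1P = 20125 cm⁻¹, so E(LS) = -33040 + 20125 = -12915 cm⁻¹.
Thus E(LS) − E(HS) = -525 cm⁻¹.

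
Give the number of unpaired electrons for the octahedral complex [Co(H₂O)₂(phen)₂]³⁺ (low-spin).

Ligand charges: 2×(+0) from H₂O and 2×(+0) from phen sum to +0; with overall charge +3, Co is +3.
Co sits in group 9; removing 3 electrons leaves Co³⁺ with 9 − 3 = 6 d electrons.
Configuration: t₂g⁶ eg⁰, giving 0 unpaired electrons.

0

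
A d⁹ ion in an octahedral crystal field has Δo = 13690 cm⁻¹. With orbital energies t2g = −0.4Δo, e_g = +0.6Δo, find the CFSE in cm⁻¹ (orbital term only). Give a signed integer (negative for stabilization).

For octahedral d⁹ the high- and low-spin configurations coincide.
The d⁹ electrons fill as t2g^6 e_g^3.
CFSE(orbital) = 6×(-0.4Δo) + 3×(0.6Δo) = -0.6Δo; with Δo = 13690 cm⁻¹ that is -8214 cm⁻¹.

-8214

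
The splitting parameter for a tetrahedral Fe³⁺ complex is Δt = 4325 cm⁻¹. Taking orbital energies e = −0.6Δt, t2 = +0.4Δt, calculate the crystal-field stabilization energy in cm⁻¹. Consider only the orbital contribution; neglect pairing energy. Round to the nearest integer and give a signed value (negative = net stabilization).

0

Group 8 minus oxidation state +3 gives a d⁵ configuration for Fe³⁺.
Tetrahedral splitting is small, so the complex is high-spin.
Configuration: e^2 t2^3.
The orbital stabilization is 0.0Δt = 0.0 × 4325 = 0 cm⁻¹.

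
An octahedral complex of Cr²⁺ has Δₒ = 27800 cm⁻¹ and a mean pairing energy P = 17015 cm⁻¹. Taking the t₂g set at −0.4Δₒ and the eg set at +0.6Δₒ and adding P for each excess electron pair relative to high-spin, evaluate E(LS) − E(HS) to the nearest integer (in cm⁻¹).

-10785

Cr is in group 6, so Cr²⁺ is d⁴ (6 − 2 = 4).
In the high-spin limit (t₂g³ eg¹) the orbital term is -0.6Δₒ = -16680 cm⁻¹, with no excess pairing.
For low-spin the configuration is t₂g⁴ eg⁰: orbital energy -1.6 × 27800 = -44480 cm⁻¹, and 1 additional pair relative to high-spin adds 17015 cm⁻¹, giving -27465 cm⁻¹.
E(LS) − E(HS) = -27465 − (-16680) = -10785 cm⁻¹.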